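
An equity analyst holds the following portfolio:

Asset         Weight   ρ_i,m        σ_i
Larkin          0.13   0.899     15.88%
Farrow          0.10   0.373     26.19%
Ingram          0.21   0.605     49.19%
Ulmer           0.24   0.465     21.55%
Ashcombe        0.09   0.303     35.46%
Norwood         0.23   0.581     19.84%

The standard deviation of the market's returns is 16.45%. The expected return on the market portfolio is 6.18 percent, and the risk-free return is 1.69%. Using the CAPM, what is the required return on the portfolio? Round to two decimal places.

5.81%

β_Larkin = 0.899 × 15.88% / 16.45% = 0.8678
β_Farrow = 0.373 × 26.19% / 16.45% = 0.5939
β_Ingram = 0.605 × 49.19% / 16.45% = 1.8091
β_Ulmer = 0.465 × 21.55% / 16.45% = 0.6092
β_Ashcombe = 0.303 × 35.46% / 16.45% = 0.6532
β_Norwood = 0.581 × 19.84% / 16.45% = 0.7007
β_P = Σ w_i β_i = 0.13×0.8678 + 0.10×0.5939 + 0.21×1.8091 + 0.24×0.6092 + 0.09×0.6532 + 0.23×0.7007 = 0.9183
MRP = 6.18% − 1.69% = 4.49%
E(R_P) = R_f + β_P × MRP = 1.69% + 0.9183 × 4.49% = 5.81%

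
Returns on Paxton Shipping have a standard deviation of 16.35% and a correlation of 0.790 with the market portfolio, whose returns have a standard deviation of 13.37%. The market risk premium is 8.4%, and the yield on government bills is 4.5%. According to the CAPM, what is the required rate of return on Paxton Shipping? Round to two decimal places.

12.62%

β = ρ × σ_i / σ_m = 0.790 × 16.35% / 13.37% = 0.9661
E(R) = 4.5% + 0.9661 × 8.4% = 12.62%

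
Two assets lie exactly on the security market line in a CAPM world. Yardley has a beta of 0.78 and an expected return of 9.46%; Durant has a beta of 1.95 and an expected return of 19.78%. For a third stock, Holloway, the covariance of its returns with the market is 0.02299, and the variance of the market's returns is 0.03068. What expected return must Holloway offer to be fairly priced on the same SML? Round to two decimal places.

9.19%

MRP = (19.78% − 9.46%) / (1.95 − 0.78) = 8.8205%
R_f = 9.46% − 0.78 × 8.8205% = 2.5800%
β_Holloway = Cov / Var(R_m) = 0.02299 / 0.03068 = 0.7493
E(R_Holloway) = R_f + β × MRP = 2.5800% + 0.7493 × 8.8205% = 9.19%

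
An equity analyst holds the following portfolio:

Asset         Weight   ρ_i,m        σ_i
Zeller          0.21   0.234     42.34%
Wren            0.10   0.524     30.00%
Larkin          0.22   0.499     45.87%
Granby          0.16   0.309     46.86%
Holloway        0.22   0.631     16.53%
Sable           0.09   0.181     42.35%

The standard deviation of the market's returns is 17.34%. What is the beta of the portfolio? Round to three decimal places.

β_Zeller = 0.234 × 42.34% / 17.34% = 0.5714
β_Wren = 0.524 × 30.00% / 17.34% = 0.9066
β_Larkin = 0.499 × 45.87% / 17.34% = 1.3200
β_Granby = 0.309 × 46.86% / 17.34% = 0.8350
β_Holloway = 0.631 × 16.53% / 17.34% = 0.6015
β_Sable = 0.181 × 42.35% / 17.34% = 0.4421
β_P = Σ w_i β_i = 0.21×0.5714 + 0.10×0.9066 + 0.22×1.3200 + 0.16×0.8350 + 0.22×0.6015 + 0.09×0.4421 = 0.8068

0.807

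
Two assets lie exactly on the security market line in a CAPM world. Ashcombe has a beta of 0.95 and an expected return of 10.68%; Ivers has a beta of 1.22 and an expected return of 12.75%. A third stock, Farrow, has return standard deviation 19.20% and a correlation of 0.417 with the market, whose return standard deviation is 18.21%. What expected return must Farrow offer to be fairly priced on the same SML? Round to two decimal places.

6.77%

MRP = (12.75% − 10.68%) / (1.22 − 0.95) = 7.6667%
R_f = 10.68% − 0.95 × 7.6667% = 3.3966%
β_Farrow = ρ·σ_i/σ_m = 0.417 × 19.20 / 18.21 = 0.4397
E(R_Farrow) = R_f + β × MRP = 3.3966% + 0.4397 × 7.6667% = 6.77%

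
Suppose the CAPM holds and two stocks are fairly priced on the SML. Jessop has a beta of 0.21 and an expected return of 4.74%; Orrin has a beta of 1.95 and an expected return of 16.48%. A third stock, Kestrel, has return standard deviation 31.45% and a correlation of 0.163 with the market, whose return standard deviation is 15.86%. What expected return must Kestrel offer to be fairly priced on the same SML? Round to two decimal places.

MRP = (16.48% − 4.74%) / (1.95 − 0.21) = 6.7471%
R_f = 4.74% − 0.21 × 6.7471% = 3.3231%
β_Kestrel = ρ·σ_i/σ_m = 0.163 × 31.45 / 15.86 = 0.3232
E(R_Kestrel) = R_f + β × MRP = 3.3231% + 0.3232 × 6.7471% = 5.50%

5.50%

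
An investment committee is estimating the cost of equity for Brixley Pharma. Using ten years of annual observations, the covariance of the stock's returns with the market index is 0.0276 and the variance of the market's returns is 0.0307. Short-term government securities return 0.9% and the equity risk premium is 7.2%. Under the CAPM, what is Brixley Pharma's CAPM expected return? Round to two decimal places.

7.37%

β = Cov(R_i, R_m) / Var(R_m) = 0.0276 / 0.0307 = 0.8990
E(R) = R_f + β × MRP = 0.9% + 0.8990 × 7.2% = 7.37%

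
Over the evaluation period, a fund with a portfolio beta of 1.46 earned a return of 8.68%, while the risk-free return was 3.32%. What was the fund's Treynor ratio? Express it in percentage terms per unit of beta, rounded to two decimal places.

3.67%

Treynor = (R_P − R_f) / β_P = (8.68% − 3.32%) / 1.4600 = 5.36% / 1.4600 = 3.67%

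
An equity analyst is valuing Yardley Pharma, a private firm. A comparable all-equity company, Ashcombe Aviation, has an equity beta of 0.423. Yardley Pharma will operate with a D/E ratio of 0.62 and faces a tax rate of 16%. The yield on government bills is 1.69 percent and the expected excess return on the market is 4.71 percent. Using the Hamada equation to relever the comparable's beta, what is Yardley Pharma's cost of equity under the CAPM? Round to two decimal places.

4.72%

β_L = β_U × [1 + (1 − t)(D/E)] = 0.423 × [1 + (1 − 0.16) × 0.62]
    = 0.423 × [1 + 0.84 × 0.62] = 0.423 × 1.5208 = 0.6433
E(R) = R_f + β_L × MRP = 1.69% + 0.6433 × 4.71% = 4.72%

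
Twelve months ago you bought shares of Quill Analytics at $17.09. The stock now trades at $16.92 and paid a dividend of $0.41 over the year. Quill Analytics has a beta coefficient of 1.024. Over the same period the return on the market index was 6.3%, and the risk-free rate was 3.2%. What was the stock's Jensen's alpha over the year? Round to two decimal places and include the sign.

Realised HPR = (P1 + D1 − P0) / P0 = (16.92 + 0.41 − 17.09) / 17.09 = 0.24 / 17.09 = 1.4043%
MRP = 6.3% − 3.2% = 3.10%
CAPM required = R_f + β·MRP = 3.2% + 1.024 × 3.1% = 6.3744%
α = realised − required = 1.4043% − 6.3744% = -4.97%

-4.97%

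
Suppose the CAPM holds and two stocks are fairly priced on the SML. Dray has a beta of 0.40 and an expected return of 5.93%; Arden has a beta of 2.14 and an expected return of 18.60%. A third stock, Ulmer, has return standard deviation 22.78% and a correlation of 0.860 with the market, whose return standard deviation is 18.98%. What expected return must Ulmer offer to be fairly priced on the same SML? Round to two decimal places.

10.53%

MRP = (18.60% − 5.93%) / (2.14 − 0.40) = 7.2816%
R_f = 5.93% − 0.40 × 7.2816% = 3.0174%
β_Ulmer = ρ·σ_i/σ_m = 0.860 × 22.78 / 18.98 = 1.0322
E(R_Ulmer) = R_f + β × MRP = 3.0174% + 1.0322 × 7.2816% = 10.53%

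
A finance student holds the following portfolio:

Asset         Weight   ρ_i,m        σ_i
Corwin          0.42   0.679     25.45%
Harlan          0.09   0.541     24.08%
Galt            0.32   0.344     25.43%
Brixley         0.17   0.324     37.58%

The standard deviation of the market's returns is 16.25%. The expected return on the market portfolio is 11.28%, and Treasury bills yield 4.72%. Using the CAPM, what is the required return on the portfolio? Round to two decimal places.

10.09%

β_Corwin = 0.679 × 25.45% / 16.25% = 1.0634
β_Harlan = 0.541 × 24.08% / 16.25% = 0.8017
β_Galt = 0.344 × 25.43% / 16.25% = 0.5383
β_Brixley = 0.324 × 37.58% / 16.25% = 0.7493
β_P = Σ w_i β_i = 0.42×1.0634 + 0.09×0.8017 + 0.32×0.5383 + 0.17×0.7493 = 0.8184
MRP = 11.28% − 4.72% = 6.56%
E(R_P) = R_f + β_P × MRP = 4.72% + 0.8184 × 6.56% = 10.09%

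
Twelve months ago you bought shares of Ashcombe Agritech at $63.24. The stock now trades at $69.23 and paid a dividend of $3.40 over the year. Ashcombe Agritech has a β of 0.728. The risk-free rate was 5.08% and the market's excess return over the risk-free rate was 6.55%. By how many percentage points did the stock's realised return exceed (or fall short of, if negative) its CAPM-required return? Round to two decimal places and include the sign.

+5.00%

Realised HPR = (P1 + D1 − P0) / P0 = (69.23 + 3.40 − 63.24) / 63.24 = 9.39 / 63.24 = 14.8482%
CAPM required = R_f + β·MRP = 5.08% + 0.728 × 6.55% = 9.84840%
α = realised − required = 14.8482% − 9.84840% = +5.00%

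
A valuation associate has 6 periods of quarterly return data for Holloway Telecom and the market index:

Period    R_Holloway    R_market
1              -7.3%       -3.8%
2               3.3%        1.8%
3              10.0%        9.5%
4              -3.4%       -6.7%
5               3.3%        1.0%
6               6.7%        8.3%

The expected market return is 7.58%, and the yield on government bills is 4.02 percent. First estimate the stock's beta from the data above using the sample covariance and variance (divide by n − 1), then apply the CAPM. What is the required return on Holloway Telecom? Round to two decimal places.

7.29%

Mean R_i = (-7.3 + 3.3 + 10.0 − 3.4 + 3.3 + 6.7) / 6 = 2.1000%
Mean R_m = (-3.8 + 1.8 + 9.5 − 6.7 + 1.0 + 8.3) / 6 = 1.6833%
Σ(R_i − R̄_i)(R_m − R̄_m) = 189.1600  ⇒  Cov = 189.1600 / 5 = 37.8320
Σ(R_m − R̄_m)² = 205.7083  ⇒  Var(R_m) = 205.7083 / 5 = 41.1417
β = Cov / Var(R_m) = 37.8320 / 41.1417 = 0.9196
MRP = 7.58% − 4.02% = 3.56%
E(R) = R_f + β × MRP = 4.02% + 0.9196 × 3.56% = 7.29%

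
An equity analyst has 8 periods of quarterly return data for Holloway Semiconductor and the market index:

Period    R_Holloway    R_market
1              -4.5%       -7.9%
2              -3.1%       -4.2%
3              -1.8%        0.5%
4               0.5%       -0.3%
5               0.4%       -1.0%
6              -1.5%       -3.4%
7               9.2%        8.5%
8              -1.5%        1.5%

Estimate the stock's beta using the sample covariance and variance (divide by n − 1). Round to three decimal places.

0.778

Mean R_i = (-4.5 − 3.1 − 1.8 + 0.5 + 0.4 − 1.5 + 9.2 − 1.5) / 8 = -0.2875%
Mean R_m = (-7.9 − 4.2 + 0.5 − 0.3 − 1.0 − 3.4 + 8.5 + 1.5) / 8 = -0.7875%
Σ(R_i − R̄_i)(R_m − R̄_m) = 126.3588  ⇒  Cov = 126.3588 / 7 = 18.0513
Σ(R_m − R̄_m)² = 162.4888  ⇒  Var(R_m) = 162.4888 / 7 = 23.2127
β = Cov / Var(R_m) = 18.0513 / 23.2127 = 0.7776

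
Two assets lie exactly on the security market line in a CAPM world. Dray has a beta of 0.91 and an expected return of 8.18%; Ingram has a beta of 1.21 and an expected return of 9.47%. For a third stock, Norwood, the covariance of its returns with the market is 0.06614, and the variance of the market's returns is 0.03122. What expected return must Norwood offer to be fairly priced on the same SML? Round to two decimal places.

13.38%

MRP = (9.47% − 8.18%) / (1.21 − 0.91) = 4.3000%
R_f = 8.18% − 0.91 × 4.3000% = 4.2670%
β_Norwood = Cov / Var(R_m) = 0.06614 / 0.03122 = 2.1185
E(R_Norwood) = R_f + β × MRP = 4.2670% + 2.1185 × 4.3000% = 13.38%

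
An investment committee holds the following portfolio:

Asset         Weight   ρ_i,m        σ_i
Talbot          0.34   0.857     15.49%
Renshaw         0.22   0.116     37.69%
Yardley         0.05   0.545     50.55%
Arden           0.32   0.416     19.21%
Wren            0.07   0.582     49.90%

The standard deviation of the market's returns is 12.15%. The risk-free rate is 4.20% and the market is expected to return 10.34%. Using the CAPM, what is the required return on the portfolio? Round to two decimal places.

β_Talbot = 0.857 × 15.49% / 12.15% = 1.0926
β_Renshaw = 0.116 × 37.69% / 12.15% = 0.3598
β_Yardley = 0.545 × 50.55% / 12.15% = 2.2675
β_Arden = 0.416 × 19.21% / 12.15% = 0.6577
β_Wren = 0.582 × 49.90% / 12.15% = 2.3903
β_P = Σ w_i β_i = 0.34×1.0926 + 0.22×0.3598 + 0.05×2.2675 + 0.32×0.6577 + 0.07×2.3903 = 0.9418
MRP = 10.34% − 4.20% = 6.14%
E(R_P) = R_f + β_P × MRP = 4.20% + 0.9418 × 6.14% = 9.98%

9.98%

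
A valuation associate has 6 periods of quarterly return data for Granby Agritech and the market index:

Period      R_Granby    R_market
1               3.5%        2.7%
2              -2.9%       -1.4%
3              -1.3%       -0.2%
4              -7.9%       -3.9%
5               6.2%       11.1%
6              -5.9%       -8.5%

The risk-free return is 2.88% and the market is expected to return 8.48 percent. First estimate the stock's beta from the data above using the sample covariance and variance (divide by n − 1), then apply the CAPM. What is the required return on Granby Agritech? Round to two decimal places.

Mean R_i = (3.5 − 2.9 − 1.3 − 7.9 + 6.2 − 5.9) / 6 = -1.3833%
Mean R_m = (2.7 − 1.4 − 0.2 − 3.9 + 11.1 − 8.5) / 6 = -0.0333%
Σ(R_i − R̄_i)(R_m − R̄_m) = 163.2733  ⇒  Cov = 163.2733 / 5 = 32.6547
Σ(R_m − R̄_m)² = 219.9533  ⇒  Var(R_m) = 219.9533 / 5 = 43.9907
β = Cov / Var(R_m) = 32.6547 / 43.9907 = 0.7423
MRP = 8.48% − 2.88% = 5.60%
E(R) = R_f + β × MRP = 2.88% + 0.7423 × 5.60% = 7.04%

7.04%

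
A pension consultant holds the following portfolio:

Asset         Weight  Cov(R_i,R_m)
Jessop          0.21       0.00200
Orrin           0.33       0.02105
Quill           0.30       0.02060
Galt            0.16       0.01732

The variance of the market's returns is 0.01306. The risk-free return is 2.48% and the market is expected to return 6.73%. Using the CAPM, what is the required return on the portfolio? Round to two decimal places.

7.79%

β_Jessop = 0.00200 / 0.01306 = 0.1531
β_Orrin = 0.02105 / 0.01306 = 1.6118
β_Quill = 0.02060 / 0.01306 = 1.5773
β_Galt = 0.01732 / 0.01306 = 1.3262
β_P = Σ w_i β_i = 0.21×0.1531 + 0.33×1.6118 + 0.30×1.5773 + 0.16×1.3262 = 1.2494
MRP = 6.73% − 2.48% = 4.25%
E(R_P) = R_f + β_P × MRP = 2.48% + 1.2494 × 4.25% = 7.79%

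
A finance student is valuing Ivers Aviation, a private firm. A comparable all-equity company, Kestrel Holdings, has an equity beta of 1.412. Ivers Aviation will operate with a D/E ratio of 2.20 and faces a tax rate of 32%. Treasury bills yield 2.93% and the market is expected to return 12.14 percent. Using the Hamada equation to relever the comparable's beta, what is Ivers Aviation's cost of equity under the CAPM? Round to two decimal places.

35.39%

β_L = β_U × [1 + (1 − t)(D/E)] = 1.412 × [1 + (1 − 0.32) × 2.20]
    = 1.412 × [1 + 0.68 × 2.20] = 1.412 × 2.4960 = 3.5244
MRP = 12.14% − 2.93% = 9.21%
E(R) = R_f + β_L × MRP = 2.93% + 3.5244 × 9.21% = 35.39%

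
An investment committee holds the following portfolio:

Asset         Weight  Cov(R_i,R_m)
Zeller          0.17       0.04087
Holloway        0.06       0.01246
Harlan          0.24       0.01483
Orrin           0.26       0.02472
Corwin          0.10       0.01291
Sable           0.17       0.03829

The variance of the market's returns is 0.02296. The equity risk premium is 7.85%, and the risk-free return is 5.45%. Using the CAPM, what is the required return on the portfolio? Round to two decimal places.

β_Zeller = 0.04087 / 0.02296 = 1.7801
β_Holloway = 0.01246 / 0.02296 = 0.5427
β_Harlan = 0.01483 / 0.02296 = 0.6459
β_Orrin = 0.02472 / 0.02296 = 1.0767
β_Corwin = 0.01291 / 0.02296 = 0.5623
β_Sable = 0.03829 / 0.02296 = 1.6677
β_P = Σ w_i β_i = 0.17×1.7801 + 0.06×0.5427 + 0.24×0.6459 + 0.26×1.0767 + 0.10×0.5623 + 0.17×1.6677 = 1.1099
E(R_P) = R_f + β_P × MRP = 5.45% + 1.1099 × 7.85% = 14.16%

14.16%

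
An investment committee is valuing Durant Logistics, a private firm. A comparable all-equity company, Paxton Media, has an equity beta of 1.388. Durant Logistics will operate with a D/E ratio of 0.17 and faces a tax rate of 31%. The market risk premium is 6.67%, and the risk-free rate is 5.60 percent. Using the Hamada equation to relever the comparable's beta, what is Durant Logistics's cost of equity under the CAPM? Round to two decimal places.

15.94%

β_L = β_U × [1 + (1 − t)(D/E)] = 1.388 × [1 + (1 − 0.31) × 0.17]
    = 1.388 × [1 + 0.69 × 0.17] = 1.388 × 1.1173 = 1.5508
E(R) = R_f + β_L × MRP = 5.60% + 1.5508 × 6.67% = 15.94%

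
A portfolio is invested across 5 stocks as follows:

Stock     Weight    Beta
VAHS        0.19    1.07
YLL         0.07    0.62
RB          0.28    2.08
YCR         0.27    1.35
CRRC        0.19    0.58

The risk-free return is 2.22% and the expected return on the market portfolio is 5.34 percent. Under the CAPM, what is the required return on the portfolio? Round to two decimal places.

6.29%

β_P = Σ w_i β_i = 0.19×1.07 + 0.07×0.62 + 0.28×2.08 + 0.27×1.35 + 0.19×0.58 = 1.3038
MRP = 5.34% − 2.22% = 3.12%
E(R_P) = R_f + β_P × MRP = 2.22% + 1.3038 × 3.12% = 6.29%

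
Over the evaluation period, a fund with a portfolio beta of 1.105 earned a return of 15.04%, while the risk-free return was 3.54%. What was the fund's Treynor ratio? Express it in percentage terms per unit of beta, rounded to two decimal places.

10.41%

Treynor = (R_P − R_f) / β_P = (15.04% − 3.54%) / 1.1050 = 11.50% / 1.1050 = 10.41%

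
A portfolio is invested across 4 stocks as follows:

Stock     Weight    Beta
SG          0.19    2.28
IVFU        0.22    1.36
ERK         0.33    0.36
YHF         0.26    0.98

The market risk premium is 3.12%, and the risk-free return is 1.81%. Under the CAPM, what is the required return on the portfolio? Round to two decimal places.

β_P = Σ w_i β_i = 0.19×2.28 + 0.22×1.36 + 0.33×0.36 + 0.26×0.98 = 1.1060
E(R_P) = R_f + β_P × MRP = 1.81% + 1.1060 × 3.12% = 5.26%

5.26%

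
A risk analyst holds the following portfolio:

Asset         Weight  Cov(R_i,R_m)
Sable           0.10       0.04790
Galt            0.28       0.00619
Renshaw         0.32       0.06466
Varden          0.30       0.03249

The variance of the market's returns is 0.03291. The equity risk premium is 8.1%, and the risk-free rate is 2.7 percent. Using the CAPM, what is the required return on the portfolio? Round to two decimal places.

β_Sable = 0.04790 / 0.03291 = 1.4555
β_Galt = 0.00619 / 0.03291 = 0.1881
β_Renshaw = 0.06466 / 0.03291 = 1.9648
β_Varden = 0.03249 / 0.03291 = 0.9872
β_P = Σ w_i β_i = 0.10×1.4555 + 0.28×0.1881 + 0.32×1.9648 + 0.30×0.9872 = 1.1231
E(R_P) = R_f + β_P × MRP = 2.7% + 1.1231 × 8.1% = 11.80%

11.80%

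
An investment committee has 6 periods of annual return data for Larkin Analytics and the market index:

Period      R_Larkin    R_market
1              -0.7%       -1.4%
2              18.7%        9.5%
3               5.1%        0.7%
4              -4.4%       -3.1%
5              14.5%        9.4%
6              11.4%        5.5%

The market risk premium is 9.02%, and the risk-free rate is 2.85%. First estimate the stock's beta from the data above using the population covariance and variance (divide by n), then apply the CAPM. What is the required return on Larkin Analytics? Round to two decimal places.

17.37%

Mean R_i = (-0.7 + 18.7 + 5.1 − 4.4 + 14.5 + 11.4) / 6 = 7.4333%
Mean R_m = (-1.4 + 9.5 + 0.7 − 3.1 + 9.4 + 5.5) / 6 = 3.4333%
Σ(R_i − R̄_i)(R_m − R̄_m) = 241.7133  ⇒  Cov = 241.7133 / 6 = 40.2856
Σ(R_m − R̄_m)² = 150.1933  ⇒  Var(R_m) = 150.1933 / 6 = 25.0322
β = Cov / Var(R_m) = 40.2856 / 25.0322 = 1.6094
E(R) = R_f + β × MRP = 2.85% + 1.6094 × 9.02% = 17.37%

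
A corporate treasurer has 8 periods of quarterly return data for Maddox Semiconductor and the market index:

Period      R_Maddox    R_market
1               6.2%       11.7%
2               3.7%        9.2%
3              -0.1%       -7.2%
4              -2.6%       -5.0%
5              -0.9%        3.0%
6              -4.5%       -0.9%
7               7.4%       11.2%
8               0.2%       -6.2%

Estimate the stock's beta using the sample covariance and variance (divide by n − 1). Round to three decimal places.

Mean R_i = (6.2 + 3.7 − 0.1 − 2.6 − 0.9 − 4.5 + 7.4 + 0.2) / 8 = 1.1750%
Mean R_m = (11.7 + 9.2 − 7.2 − 5.0 + 3.0 − 0.9 + 11.2 − 6.2) / 8 = 1.9750%
Σ(R_i − R̄_i)(R_m − R̄_m) = 184.7250  ⇒  Cov = 184.7250 / 7 = 26.3893
Σ(R_m − R̄_m)² = 440.8550  ⇒  Var(R_m) = 440.8550 / 7 = 62.9793
β = Cov / Var(R_m) = 26.3893 / 62.9793 = 0.4190

0.419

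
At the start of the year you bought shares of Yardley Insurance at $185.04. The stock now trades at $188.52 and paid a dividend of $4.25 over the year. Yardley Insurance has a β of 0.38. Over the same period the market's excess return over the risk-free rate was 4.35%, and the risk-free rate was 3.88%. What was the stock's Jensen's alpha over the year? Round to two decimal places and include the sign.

Realised HPR = (P1 + D1 − P0) / P0 = (188.52 + 4.25 − 185.04) / 185.04 = 7.73 / 185.04 = 4.1775%
CAPM required = R_f + β·MRP = 3.88% + 0.38 × 4.35% = 5.5330%
α = realised − required = 4.1775% − 5.5330% = -1.36%

-1.36%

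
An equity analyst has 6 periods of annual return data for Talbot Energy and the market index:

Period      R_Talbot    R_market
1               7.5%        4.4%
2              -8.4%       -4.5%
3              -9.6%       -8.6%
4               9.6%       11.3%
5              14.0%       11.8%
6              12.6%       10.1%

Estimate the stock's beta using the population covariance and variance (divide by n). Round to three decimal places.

1.175

Mean R_i = (7.5 − 8.4 − 9.6 + 9.6 + 14.0 + 12.6) / 6 = 4.2833%
Mean R_m = (4.4 − 4.5 − 8.6 + 11.3 + 11.8 + 10.1) / 6 = 4.0833%
Σ(R_i − R̄_i)(R_m − R̄_m) = 449.3583  ⇒  Cov = 449.3583 / 6 = 74.8931
Σ(R_m − R̄_m)² = 382.4683  ⇒  Var(R_m) = 382.4683 / 6 = 63.7447
β = Cov / Var(R_m) = 74.8931 / 63.7447 = 1.1749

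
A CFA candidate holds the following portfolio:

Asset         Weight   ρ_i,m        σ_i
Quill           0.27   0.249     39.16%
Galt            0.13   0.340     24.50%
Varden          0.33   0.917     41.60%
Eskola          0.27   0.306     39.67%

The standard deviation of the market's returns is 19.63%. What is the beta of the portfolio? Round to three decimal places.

0.998

β_Quill = 0.249 × 39.16% / 19.63% = 0.4967
β_Galt = 0.340 × 24.50% / 19.63% = 0.4244
β_Varden = 0.917 × 41.60% / 19.63% = 1.9433
β_Eskola = 0.306 × 39.67% / 19.63% = 0.6184
β_P = Σ w_i β_i = 0.27×0.4967 + 0.13×0.4244 + 0.33×1.9433 + 0.27×0.6184 = 0.9975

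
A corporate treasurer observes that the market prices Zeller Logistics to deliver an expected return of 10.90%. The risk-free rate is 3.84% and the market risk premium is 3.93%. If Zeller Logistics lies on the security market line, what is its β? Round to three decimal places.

1.796

β = (E(R) − R_f) / MRP = (10.90% − 3.84%) / 3.93% = 7.06% / 3.93% = 1.796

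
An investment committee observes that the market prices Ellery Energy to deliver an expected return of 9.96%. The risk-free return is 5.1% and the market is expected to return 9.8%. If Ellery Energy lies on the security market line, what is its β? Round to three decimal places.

1.034

MRP = 9.8% − 5.1% = 4.70%
β = (E(R) − R_f) / MRP = (9.96% − 5.1%) / 4.7% = 4.86% / 4.7% = 1.034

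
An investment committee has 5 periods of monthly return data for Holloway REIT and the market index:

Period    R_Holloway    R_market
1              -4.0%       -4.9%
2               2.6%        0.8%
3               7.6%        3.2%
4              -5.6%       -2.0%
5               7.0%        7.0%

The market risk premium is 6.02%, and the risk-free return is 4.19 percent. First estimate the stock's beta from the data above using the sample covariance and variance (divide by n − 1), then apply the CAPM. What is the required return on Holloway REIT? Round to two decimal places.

Mean R_i = (-4.0 + 2.6 + 7.6 − 5.6 + 7.0) / 5 = 1.5200%
Mean R_m = (-4.9 + 0.8 + 3.2 − 2.0 + 7.0) / 5 = 0.8200%
Σ(R_i − R̄_i)(R_m − R̄_m) = 99.9680  ⇒  Cov = 99.9680 / 4 = 24.9920
Σ(R_m − R̄_m)² = 84.5280  ⇒  Var(R_m) = 84.5280 / 4 = 21.1320
β = Cov / Var(R_m) = 24.9920 / 21.1320 = 1.1827
E(R) = R_f + β × MRP = 4.19% + 1.1827 × 6.02% = 11.31%

11.31%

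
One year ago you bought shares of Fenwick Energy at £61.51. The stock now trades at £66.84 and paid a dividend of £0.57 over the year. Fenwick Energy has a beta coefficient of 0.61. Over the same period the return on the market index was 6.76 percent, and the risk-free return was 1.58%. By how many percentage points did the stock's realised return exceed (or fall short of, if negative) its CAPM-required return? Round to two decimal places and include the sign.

Realised HPR = (P1 + D1 − P0) / P0 = (66.84 + 0.57 − 61.51) / 61.51 = 5.90 / 61.51 = 9.5919%
MRP = 6.76% − 1.58% = 5.18%
CAPM required = R_f + β·MRP = 1.58% + 0.61 × 5.18% = 4.7398%
α = realised − required = 9.5919% − 4.7398% = +4.85%

+4.85%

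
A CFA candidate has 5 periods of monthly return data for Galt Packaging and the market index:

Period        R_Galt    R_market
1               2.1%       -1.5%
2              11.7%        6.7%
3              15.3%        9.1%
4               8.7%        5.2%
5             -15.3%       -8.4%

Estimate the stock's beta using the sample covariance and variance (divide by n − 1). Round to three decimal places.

1.667

Mean R_i = (2.1 + 11.7 + 15.3 + 8.7 − 15.3) / 5 = 4.5000%
Mean R_m = (-1.5 + 6.7 + 9.1 + 5.2 − 8.4) / 5 = 2.2200%
Σ(R_i − R̄_i)(R_m − R̄_m) = 338.2800  ⇒  Cov = 338.2800 / 4 = 84.5700
Σ(R_m − R̄_m)² = 202.9080  ⇒  Var(R_m) = 202.9080 / 4 = 50.7270
β = Cov / Var(R_m) = 84.5700 / 50.7270 = 1.6672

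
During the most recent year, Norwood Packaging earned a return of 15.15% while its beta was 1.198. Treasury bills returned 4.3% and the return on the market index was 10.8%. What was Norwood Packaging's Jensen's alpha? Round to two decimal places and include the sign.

Market excess return = 10.8% − 4.3% = 6.50%
CAPM benchmark = R_f + β(R_m − R_f) = 4.3% + 1.198 × 6.5% = 12.0870%
α = actual − benchmark = 15.15% − 12.0870% = +3.06%

+3.06%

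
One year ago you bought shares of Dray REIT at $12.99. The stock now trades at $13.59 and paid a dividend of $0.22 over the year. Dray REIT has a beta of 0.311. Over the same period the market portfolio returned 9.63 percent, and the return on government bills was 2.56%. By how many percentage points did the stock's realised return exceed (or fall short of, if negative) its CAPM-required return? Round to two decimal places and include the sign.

Realised HPR = (P1 + D1 − P0) / P0 = (13.59 + 0.22 − 12.99) / 12.99 = 0.82 / 12.99 = 6.3125%
MRP = 9.63% − 2.56% = 7.07%
CAPM required = R_f + β·MRP = 2.56% + 0.311 × 7.07% = 4.75877%
α = realised − required = 6.3125% − 4.75877% = +1.55%

+1.55%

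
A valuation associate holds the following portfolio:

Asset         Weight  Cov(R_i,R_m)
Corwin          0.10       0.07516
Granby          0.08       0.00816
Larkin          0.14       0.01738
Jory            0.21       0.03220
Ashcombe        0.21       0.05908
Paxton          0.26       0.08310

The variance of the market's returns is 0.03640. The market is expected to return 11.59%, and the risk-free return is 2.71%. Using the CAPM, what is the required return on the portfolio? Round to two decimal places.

β_Corwin = 0.07516 / 0.03640 = 2.0648
β_Granby = 0.00816 / 0.03640 = 0.2242
β_Larkin = 0.01738 / 0.03640 = 0.4775
β_Jory = 0.03220 / 0.03640 = 0.8846
β_Ashcombe = 0.05908 / 0.03640 = 1.6231
β_Paxton = 0.08310 / 0.03640 = 2.2830
β_P = Σ w_i β_i = 0.10×2.0648 + 0.08×0.2242 + 0.14×0.4775 + 0.21×0.8846 + 0.21×1.6231 + 0.26×2.2830 = 1.4115
MRP = 11.59% − 2.71% = 8.88%
E(R_P) = R_f + β_P × MRP = 2.71% + 1.4115 × 8.88% = 15.24%

15.24%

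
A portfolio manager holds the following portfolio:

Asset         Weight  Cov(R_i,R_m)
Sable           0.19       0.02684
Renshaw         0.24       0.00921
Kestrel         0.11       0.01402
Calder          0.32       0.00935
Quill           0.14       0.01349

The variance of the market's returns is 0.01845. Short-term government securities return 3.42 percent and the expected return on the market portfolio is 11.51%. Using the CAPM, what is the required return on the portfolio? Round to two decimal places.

9.44%

β_Sable = 0.02684 / 0.01845 = 1.4547
β_Renshaw = 0.00921 / 0.01845 = 0.4992
β_Kestrel = 0.01402 / 0.01845 = 0.7599
β_Calder = 0.00935 / 0.01845 = 0.5068
β_Quill = 0.01349 / 0.01845 = 0.7312
β_P = Σ w_i β_i = 0.19×1.4547 + 0.24×0.4992 + 0.11×0.7599 + 0.32×0.5068 + 0.14×0.7312 = 0.7443
MRP = 11.51% − 3.42% = 8.09%
E(R_P) = R_f + β_P × MRP = 3.42% + 0.7443 × 8.09% = 9.44%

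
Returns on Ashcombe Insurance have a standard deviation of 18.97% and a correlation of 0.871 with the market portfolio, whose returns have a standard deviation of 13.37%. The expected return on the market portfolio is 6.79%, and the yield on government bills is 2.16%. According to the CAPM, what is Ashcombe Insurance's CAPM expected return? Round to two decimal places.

β = ρ × σ_i / σ_m = 0.871 × 18.97% / 13.37% = 1.2358
MRP = 6.79% − 2.16% = 4.63%
E(R) = 2.16% + 1.2358 × 4.63% = 7.88%

7.88%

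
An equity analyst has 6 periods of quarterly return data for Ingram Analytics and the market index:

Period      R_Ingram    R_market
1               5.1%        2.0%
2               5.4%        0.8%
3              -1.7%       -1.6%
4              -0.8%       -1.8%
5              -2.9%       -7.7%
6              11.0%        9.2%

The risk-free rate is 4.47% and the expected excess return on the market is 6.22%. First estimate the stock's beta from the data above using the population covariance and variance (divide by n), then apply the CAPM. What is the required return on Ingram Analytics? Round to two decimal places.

Mean R_i = (5.1 + 5.4 − 1.7 − 0.8 − 2.9 + 11.0) / 6 = 2.6833%
Mean R_m = (2.0 + 0.8 − 1.6 − 1.8 − 7.7 + 9.2) / 6 = 0.1500%
Σ(R_i − R̄_i)(R_m − R̄_m) = 139.7950  ⇒  Cov = 139.7950 / 6 = 23.2992
Σ(R_m − R̄_m)² = 154.2350  ⇒  Var(R_m) = 154.2350 / 6 = 25.7058
β = Cov / Var(R_m) = 23.2992 / 25.7058 = 0.9064
E(R) = R_f + β × MRP = 4.47% + 0.9064 × 6.22% = 10.11%

10.11%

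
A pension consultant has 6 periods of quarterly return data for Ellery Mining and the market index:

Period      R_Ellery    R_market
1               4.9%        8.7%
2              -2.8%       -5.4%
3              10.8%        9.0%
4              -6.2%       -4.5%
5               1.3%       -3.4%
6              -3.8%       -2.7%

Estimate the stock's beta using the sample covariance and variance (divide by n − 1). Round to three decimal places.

Mean R_i = (4.9 − 2.8 + 10.8 − 6.2 + 1.3 − 3.8) / 6 = 0.7000%
Mean R_m = (8.7 − 5.4 + 9.0 − 4.5 − 3.4 − 2.7) / 6 = 0.2833%
Σ(R_i − R̄_i)(R_m − R̄_m) = 187.5000  ⇒  Cov = 187.5000 / 5 = 37.5000
Σ(R_m − R̄_m)² = 224.4683  ⇒  Var(R_m) = 224.4683 / 5 = 44.8937
β = Cov / Var(R_m) = 37.5000 / 44.8937 = 0.8353

0.835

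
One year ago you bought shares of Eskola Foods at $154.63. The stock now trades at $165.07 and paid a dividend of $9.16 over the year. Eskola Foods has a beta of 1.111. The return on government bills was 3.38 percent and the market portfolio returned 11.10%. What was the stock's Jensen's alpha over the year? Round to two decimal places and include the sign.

+0.72%

Realised HPR = (P1 + D1 − P0) / P0 = (165.07 + 9.16 − 154.63) / 154.63 = 19.60 / 154.63 = 12.6754%
MRP = 11.10% − 3.38% = 7.72%
CAPM required = R_f + β·MRP = 3.38% + 1.111 × 7.72% = 11.95692%
α = realised − required = 12.6754% − 11.95692% = +0.72%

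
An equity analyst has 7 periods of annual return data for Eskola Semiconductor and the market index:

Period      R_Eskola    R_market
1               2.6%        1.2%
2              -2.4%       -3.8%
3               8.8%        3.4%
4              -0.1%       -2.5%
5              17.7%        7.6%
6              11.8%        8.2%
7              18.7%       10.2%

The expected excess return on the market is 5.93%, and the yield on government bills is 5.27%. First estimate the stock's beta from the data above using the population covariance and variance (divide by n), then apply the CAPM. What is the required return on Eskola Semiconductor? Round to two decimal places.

Mean R_i = (2.6 − 2.4 + 8.8 − 0.1 + 17.7 + 11.8 + 18.7) / 7 = 8.1571%
Mean R_m = (1.2 − 3.8 + 3.4 − 2.5 + 7.6 + 8.2 + 10.2) / 7 = 3.4714%
Σ(R_i − R̄_i)(R_m − R̄_m) = 266.2114  ⇒  Cov = 266.2114 / 7 = 38.0302
Σ(R_m − R̄_m)² = 178.3743  ⇒  Var(R_m) = 178.3743 / 7 = 25.4820
β = Cov / Var(R_m) = 38.0302 / 25.4820 = 1.4924
E(R) = R_f + β × MRP = 5.27% + 1.4924 × 5.93% = 14.12%

14.12%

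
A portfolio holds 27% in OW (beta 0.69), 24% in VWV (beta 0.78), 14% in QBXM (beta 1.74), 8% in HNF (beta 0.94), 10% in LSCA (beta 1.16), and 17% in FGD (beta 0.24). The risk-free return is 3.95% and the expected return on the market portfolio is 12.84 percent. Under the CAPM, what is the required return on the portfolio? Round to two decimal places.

11.50%

β_P = Σ w_i β_i = 0.27×0.69 + 0.24×0.78 + 0.14×1.74 + 0.08×0.94 + 0.10×1.16 + 0.17×0.24 = 0.8491
MRP = 12.84% − 3.95% = 8.89%
E(R_P) = R_f + β_P × MRP = 3.95% + 0.8491 × 8.89% = 11.50%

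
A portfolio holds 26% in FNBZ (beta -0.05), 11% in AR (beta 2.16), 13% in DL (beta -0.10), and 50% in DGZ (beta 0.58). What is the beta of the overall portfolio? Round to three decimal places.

β_P = Σ w_i β_i = 0.26×-0.05 + 0.11×2.16 + 0.13×-0.10 + 0.50×0.58 = 0.5016

0.502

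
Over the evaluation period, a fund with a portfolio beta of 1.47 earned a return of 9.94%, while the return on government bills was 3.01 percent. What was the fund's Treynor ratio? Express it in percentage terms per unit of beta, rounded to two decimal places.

Treynor = (R_P − R_f) / β_P = (9.94% − 3.01%) / 1.4700 = 6.93% / 1.4700 = 4.71%

4.71%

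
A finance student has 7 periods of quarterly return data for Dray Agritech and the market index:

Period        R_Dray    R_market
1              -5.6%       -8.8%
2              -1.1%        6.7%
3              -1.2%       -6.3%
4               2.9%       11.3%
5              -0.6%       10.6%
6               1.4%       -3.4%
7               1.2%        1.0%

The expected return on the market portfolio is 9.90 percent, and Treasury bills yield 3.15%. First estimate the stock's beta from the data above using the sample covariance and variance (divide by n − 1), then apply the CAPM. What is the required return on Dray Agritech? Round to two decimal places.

4.46%

Mean R_i = (-5.6 − 1.1 − 1.2 + 2.9 − 0.6 + 1.4 + 1.2) / 7 = -0.4286%
Mean R_m = (-8.8 + 6.7 − 6.3 + 11.3 + 10.6 − 3.4 + 1.0) / 7 = 1.5857%
Σ(R_i − R̄_i)(R_m − R̄_m) = 77.0771  ⇒  Cov = 77.0771 / 6 = 12.8462
Σ(R_m − R̄_m)² = 397.0286  ⇒  Var(R_m) = 397.0286 / 6 = 66.1714
β = Cov / Var(R_m) = 12.8462 / 66.1714 = 0.1941
MRP = 9.90% − 3.15% = 6.75%
E(R) = R_f + β × MRP = 3.15% + 0.1941 × 6.75% = 4.46%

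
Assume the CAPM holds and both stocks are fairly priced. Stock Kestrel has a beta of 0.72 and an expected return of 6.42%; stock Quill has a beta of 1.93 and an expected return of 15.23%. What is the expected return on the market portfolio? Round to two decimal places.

Both satisfy E(R) = R_f + β·MRP, so the slope of the SML is
MRP = (15.23% − 6.42%) / (1.93 − 0.72) = 8.81% / 1.21 = 7.2810%
R_f = E(R_Kestrel) − β_Kestrel·MRP = 6.42% − 0.72 × 7.2810% = 1.1777%
E(R_m) = R_f + MRP = 1.1777% + 7.2810% = 8.46%

8.46%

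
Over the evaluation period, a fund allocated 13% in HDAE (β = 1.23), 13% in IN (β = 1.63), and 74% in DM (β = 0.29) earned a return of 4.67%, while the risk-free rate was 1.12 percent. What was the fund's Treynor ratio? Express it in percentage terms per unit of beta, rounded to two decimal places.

β_P = 0.13×1.23 + 0.13×1.63 + 0.74×0.29 = 0.5864
Treynor = (R_P − R_f) / β_P = (4.67% − 1.12%) / 0.5864 = 3.55% / 0.5864 = 6.05%

6.05%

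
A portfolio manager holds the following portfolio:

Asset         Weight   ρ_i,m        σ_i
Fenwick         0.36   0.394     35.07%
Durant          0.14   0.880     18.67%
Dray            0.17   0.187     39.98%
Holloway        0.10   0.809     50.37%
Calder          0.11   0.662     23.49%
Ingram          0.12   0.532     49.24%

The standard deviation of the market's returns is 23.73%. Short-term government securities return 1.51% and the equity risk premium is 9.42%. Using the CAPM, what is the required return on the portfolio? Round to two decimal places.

β_Fenwick = 0.394 × 35.07% / 23.73% = 0.5823
β_Durant = 0.880 × 18.67% / 23.73% = 0.6924
β_Dray = 0.187 × 39.98% / 23.73% = 0.3151
β_Holloway = 0.809 × 50.37% / 23.73% = 1.7172
β_Calder = 0.662 × 23.49% / 23.73% = 0.6553
β_Ingram = 0.532 × 49.24% / 23.73% = 1.1039
β_P = Σ w_i β_i = 0.36×0.5823 + 0.14×0.6924 + 0.17×0.3151 + 0.10×1.7172 + 0.11×0.6553 + 0.12×1.1039 = 0.7364
E(R_P) = R_f + β_P × MRP = 1.51% + 0.7364 × 9.42% = 8.45%

8.45%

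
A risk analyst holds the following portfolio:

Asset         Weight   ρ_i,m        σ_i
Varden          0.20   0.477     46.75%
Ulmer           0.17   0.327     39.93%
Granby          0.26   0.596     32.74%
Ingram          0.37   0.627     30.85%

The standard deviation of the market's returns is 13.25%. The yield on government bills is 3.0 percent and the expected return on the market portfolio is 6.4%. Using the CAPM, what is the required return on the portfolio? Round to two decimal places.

7.85%

β_Varden = 0.477 × 46.75% / 13.25% = 1.6830
β_Ulmer = 0.327 × 39.93% / 13.25% = 0.9854
β_Granby = 0.596 × 32.74% / 13.25% = 1.4727
β_Ingram = 0.627 × 30.85% / 13.25% = 1.4598
β_P = Σ w_i β_i = 0.20×1.6830 + 0.17×0.9854 + 0.26×1.4727 + 0.37×1.4598 = 1.4271
MRP = 6.4% − 3.0% = 3.40%
E(R_P) = R_f + β_P × MRP = 3.0% + 1.4271 × 3.4% = 7.85%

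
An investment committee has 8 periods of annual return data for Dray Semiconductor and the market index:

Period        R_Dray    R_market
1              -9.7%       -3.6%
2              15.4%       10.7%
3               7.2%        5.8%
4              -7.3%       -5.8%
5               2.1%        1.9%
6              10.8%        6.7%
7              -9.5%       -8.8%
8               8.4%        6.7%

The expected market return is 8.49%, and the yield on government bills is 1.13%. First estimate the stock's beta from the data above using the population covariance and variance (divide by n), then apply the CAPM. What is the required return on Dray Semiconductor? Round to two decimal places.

Mean R_i = (-9.7 + 15.4 + 7.2 − 7.3 + 2.1 + 10.8 − 9.5 + 8.4) / 8 = 2.1750%
Mean R_m = (-3.6 + 10.7 + 5.8 − 5.8 + 1.9 + 6.7 − 8.8 + 6.7) / 8 = 1.7000%
Σ(R_i − R̄_i)(R_m − R̄_m) = 470.4500  ⇒  Cov = 470.4500 / 8 = 58.8063
Σ(R_m − R̄_m)² = 342.4400  ⇒  Var(R_m) = 342.4400 / 8 = 42.8050
β = Cov / Var(R_m) = 58.8063 / 42.8050 = 1.3738
MRP = 8.49% − 1.13% = 7.36%
E(R) = R_f + β × MRP = 1.13% + 1.3738 × 7.36% = 11.24%

11.24%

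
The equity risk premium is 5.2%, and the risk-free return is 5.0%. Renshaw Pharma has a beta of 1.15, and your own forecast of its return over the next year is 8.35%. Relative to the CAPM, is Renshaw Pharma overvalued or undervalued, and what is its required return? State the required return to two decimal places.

Required return = R_f + β·MRP = 5.0% + 1.15 × 5.2% = 10.98%
Forecast 8.35% < required 10.98% → the stock plots below the SML → overvalued.

Overvalued; required return 10.98%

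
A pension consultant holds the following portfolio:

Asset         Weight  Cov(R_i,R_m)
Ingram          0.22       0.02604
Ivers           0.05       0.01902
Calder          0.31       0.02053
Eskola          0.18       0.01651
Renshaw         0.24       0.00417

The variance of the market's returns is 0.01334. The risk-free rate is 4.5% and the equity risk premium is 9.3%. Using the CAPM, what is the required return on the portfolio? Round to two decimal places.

16.36%

β_Ingram = 0.02604 / 0.01334 = 1.9520
β_Ivers = 0.01902 / 0.01334 = 1.4258
β_Calder = 0.02053 / 0.01334 = 1.5390
β_Eskola = 0.01651 / 0.01334 = 1.2376
β_Renshaw = 0.00417 / 0.01334 = 0.3126
β_P = Σ w_i β_i = 0.22×1.9520 + 0.05×1.4258 + 0.31×1.5390 + 0.18×1.2376 + 0.24×0.3126 = 1.2756
E(R_P) = R_f + β_P × MRP = 4.5% + 1.2756 × 9.3% = 16.36%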